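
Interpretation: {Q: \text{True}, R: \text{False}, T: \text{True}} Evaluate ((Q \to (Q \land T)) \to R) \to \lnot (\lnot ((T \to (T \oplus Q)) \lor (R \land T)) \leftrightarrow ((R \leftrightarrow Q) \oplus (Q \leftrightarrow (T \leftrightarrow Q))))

Substituting Q=\text{True}, R=\text{False}, T=\text{True}:
Q \land T = \text{True} \land \text{True} = \text{True}
Q \to (Q \land T) = \text{True} \to \text{True} = \text{True}
(Q \to (Q \land T)) \to R = \text{True} \to \text{False} = \text{False}
T \oplus Q = \text{True} \oplus \text{True} = \text{False}
T \to (T \oplus Q) = \text{True} \to \text{False} = \text{False}
R \land T = \text{False} \land \text{True} = \text{False}
(T \to (T \oplus Q)) \lor (R \land T) = \text{False} \lor \text{False} = \text{False}
\lnot ((T \to (T \oplus Q)) \lor (R \land T)) = \lnot \text{False} = \text{True}
R \leftrightarrow Q = \text{False} \leftrightarrow \text{True} = \text{False}
T \leftrightarrow Q = \text{True} \leftrightarrow \text{True} = \text{True}
Q \leftrightarrow (T \leftrightarrow Q) = \text{True} \leftrightarrow \text{True} = \text{True}
(R \leftrightarrow Q) \oplus (Q \leftrightarrow (T \leftrightarrow Q)) = \text{False} \oplus \text{True} = \text{True}
\lnot ((T \to (T \oplus Q)) \lor (R \land T)) \leftrightarrow ((R \leftrightarrow Q) \oplus (Q \leftrightarrow (T \leftrightarrow Q))) = \text{True} \leftrightarrow \text{True} = \text{True}
\lnot (\lnot ((T \to (T \oplus Q)) \lor (R \land T)) \leftrightarrow ((R \leftrightarrow Q) \oplus (Q \leftrightarrow (T \leftrightarrow Q)))) = \lnot \text{True} = \text{False}
((Q \to (Q \land T)) \to R) \to \lnot (\lnot ((T \to (T \oplus Q)) \lor (R \land T)) \leftrightarrow ((R \leftrightarrow Q) \oplus (Q \leftrightarrow (T \leftrightarrow Q)))) = \text{False} \to \text{False} = \text{True}

\text{True}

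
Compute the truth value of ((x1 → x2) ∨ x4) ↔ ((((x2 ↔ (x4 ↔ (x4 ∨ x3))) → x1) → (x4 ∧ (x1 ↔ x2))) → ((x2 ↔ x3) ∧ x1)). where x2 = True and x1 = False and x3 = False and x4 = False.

False

x1 → x2 = False → True = True
(x1 → x2) ∨ x4 = True ∨ False = True
x4 ∨ x3 = False ∨ False = False
x4 ↔ (x4 ∨ x3) = False ↔ False = True
x2 ↔ (x4 ↔ (x4 ∨ x3)) = True ↔ True = True
(x2 ↔ (x4 ↔ (x4 ∨ x3))) → x1 = True → False = False
x1 ↔ x2 = False ↔ True = False
x4 ∧ (x1 ↔ x2) = False ∧ False = False
((x2 ↔ (x4 ↔ (x4 ∨ x3))) → x1) → (x4 ∧ (x1 ↔ x2)) = False → False = True
x2 ↔ x3 = True ↔ False = False
(x2 ↔ x3) ∧ x1 = False ∧ False = False
(((x2 ↔ (x4 ↔ (x4 ∨ x3))) → x1) → (x4 ∧ (x1 ↔ x2))) → ((x2 ↔ x3) ∧ x1) = True → False = False
((x1 → x2) ∨ x4) ↔ ((((x2 ↔ (x4 ↔ (x4 ∨ x3))) → x1) → (x4 ∧ (x1 ↔ x2))) → ((x2 ↔ x3) ∧ x1)) = True ↔ False = False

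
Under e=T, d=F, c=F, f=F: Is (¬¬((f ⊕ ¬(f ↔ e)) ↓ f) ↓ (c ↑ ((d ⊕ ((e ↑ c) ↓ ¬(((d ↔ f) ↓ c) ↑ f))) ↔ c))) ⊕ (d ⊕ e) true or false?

T

Substituting e=T, d=F, c=F, f=F:
f ↔ e = F ↔ T = F
¬(f ↔ e) = ¬F = T
f ⊕ ¬(f ↔ e) = F ⊕ T = T
(f ⊕ ¬(f ↔ e)) ↓ f = T ↓ F = F
¬((f ⊕ ¬(f ↔ e)) ↓ f) = ¬F = T
¬¬((f ⊕ ¬(f ↔ e)) ↓ f) = ¬T = F
e ↑ c = T ↑ F = T
d ↔ f = F ↔ F = T
(d ↔ f) ↓ c = T ↓ F = F
((d ↔ f) ↓ c) ↑ f = F ↑ F = T
¬(((d ↔ f) ↓ c) ↑ f) = ¬T = F
(e ↑ c) ↓ ¬(((d ↔ f) ↓ c) ↑ f) = T ↓ F = F
d ⊕ ((e ↑ c) ↓ ¬(((d ↔ f) ↓ c) ↑ f)) = F ⊕ F = F
(d ⊕ ((e ↑ c) ↓ ¬(((d ↔ f) ↓ c) ↑ f))) ↔ c = F ↔ F = T
c ↑ ((d ⊕ ((e ↑ c) ↓ ¬(((d ↔ f) ↓ c) ↑ f))) ↔ c) = F ↑ T = T
¬¬((f ⊕ ¬(f ↔ e)) ↓ f) ↓ (c ↑ ((d ⊕ ((e ↑ c) ↓ ¬(((d ↔ f) ↓ c) ↑ f))) ↔ c)) = F ↓ T = F
d ⊕ e = F ⊕ T = T
(¬¬((f ⊕ ¬(f ↔ e)) ↓ f) ↓ (c ↑ ((d ⊕ ((e ↑ c) ↓ ¬(((d ↔ f) ↓ c) ↑ f))) ↔ c))) ⊕ (d ⊕ e) = F ⊕ T = T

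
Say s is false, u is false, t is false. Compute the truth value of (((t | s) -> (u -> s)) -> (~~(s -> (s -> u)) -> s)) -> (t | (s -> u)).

t | s = 0 | 0 = 0
u -> s = 0 -> 0 = 1
(t | s) -> (u -> s) = 0 -> 1 = 1
s -> u = 0 -> 0 = 1
s -> (s -> u) = 0 -> 1 = 1
~(s -> (s -> u)) = ~1 = 0
~~(s -> (s -> u)) = ~0 = 1
~~(s -> (s -> u)) -> s = 1 -> 0 = 0
((t | s) -> (u -> s)) -> (~~(s -> (s -> u)) -> s) = 1 -> 0 = 0
s -> u = 0 -> 0 = 1
t | (s -> u) = 0 | 1 = 1
(((t | s) -> (u -> s)) -> (~~(s -> (s -> u)) -> s)) -> (t | (s -> u)) = 0 -> 1 = 1

1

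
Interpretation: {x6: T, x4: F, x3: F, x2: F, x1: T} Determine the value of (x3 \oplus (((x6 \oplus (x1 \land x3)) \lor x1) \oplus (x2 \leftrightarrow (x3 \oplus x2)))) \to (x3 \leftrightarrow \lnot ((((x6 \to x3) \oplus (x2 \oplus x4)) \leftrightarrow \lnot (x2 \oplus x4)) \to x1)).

T

Substituting x6=T, x4=F, x3=F, x2=F, x1=T:
x1 \land x3 = T \land F = F
x6 \oplus (x1 \land x3) = T \oplus F = T
(x6 \oplus (x1 \land x3)) \lor x1 = T \lor T = T
x3 \oplus x2 = F \oplus F = F
x2 \leftrightarrow (x3 \oplus x2) = F \leftrightarrow F = T
((x6 \oplus (x1 \land x3)) \lor x1) \oplus (x2 \leftrightarrow (x3 \oplus x2)) = T \oplus T = F
x3 \oplus (((x6 \oplus (x1 \land x3)) \lor x1) \oplus (x2 \leftrightarrow (x3 \oplus x2))) = F \oplus F = F
x6 \to x3 = T \to F = F
x2 \oplus x4 = F \oplus F = F
(x6 \to x3) \oplus (x2 \oplus x4) = F \oplus F = F
x2 \oplus x4 = F \oplus F = F
\lnot (x2 \oplus x4) = \lnot F = T
((x6 \to x3) \oplus (x2 \oplus x4)) \leftrightarrow \lnot (x2 \oplus x4) = F \leftrightarrow T = F
(((x6 \to x3) \oplus (x2 \oplus x4)) \leftrightarrow \lnot (x2 \oplus x4)) \to x1 = F \to T = T
\lnot ((((x6 \to x3) \oplus (x2 \oplus x4)) \leftrightarrow \lnot (x2 \oplus x4)) \to x1) = \lnot T = F
x3 \leftrightarrow \lnot ((((x6 \to x3) \oplus (x2 \oplus x4)) \leftrightarrow \lnot (x2 \oplus x4)) \to x1) = F \leftrightarrow F = T
(x3 \oplus (((x6 \oplus (x1 \land x3)) \lor x1) \oplus (x2 \leftrightarrow (x3 \oplus x2)))) \to (x3 \leftrightarrow \lnot ((((x6 \to x3) \oplus (x2 \oplus x4)) \leftrightarrow \lnot (x2 \oplus x4)) \to x1)) = F \to T = T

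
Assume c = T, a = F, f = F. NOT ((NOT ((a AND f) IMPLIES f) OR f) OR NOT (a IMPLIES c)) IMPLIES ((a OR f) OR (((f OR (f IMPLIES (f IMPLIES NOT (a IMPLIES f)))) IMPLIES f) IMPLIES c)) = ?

a AND f = F AND F = F
(a AND f) IMPLIES f = F IMPLIES F = T
NOT ((a AND f) IMPLIES f) = NOT T = F
NOT ((a AND f) IMPLIES f) OR f = F OR F = F
a IMPLIES c = F IMPLIES T = T
NOT (a IMPLIES c) = NOT T = F
(NOT ((a AND f) IMPLIES f) OR f) OR NOT (a IMPLIES c) = F OR F = F
NOT ((NOT ((a AND f) IMPLIES f) OR f) OR NOT (a IMPLIES c)) = NOT F = T
a OR f = F OR F = F
a IMPLIES f = F IMPLIES F = T
NOT (a IMPLIES f) = NOT T = F
f IMPLIES NOT (a IMPLIES f) = F IMPLIES F = T
f IMPLIES (f IMPLIES NOT (a IMPLIES f)) = F IMPLIES T = T
f OR (f IMPLIES (f IMPLIES NOT (a IMPLIES f))) = F OR T = T
(f OR (f IMPLIES (f IMPLIES NOT (a IMPLIES f)))) IMPLIES f = T IMPLIES F = F
((f OR (f IMPLIES (f IMPLIES NOT (a IMPLIES f)))) IMPLIES f) IMPLIES c = F IMPLIES T = T
(a OR f) OR (((f OR (f IMPLIES (f IMPLIES NOT (a IMPLIES f)))) IMPLIES f) IMPLIES c) = F OR T = T
NOT ((NOT ((a AND f) IMPLIES f) OR f) OR NOT (a IMPLIES c)) IMPLIES ((a OR f) OR (((f OR (f IMPLIES (f IMPLIES NOT (a IMPLIES f)))) IMPLIES f) IMPLIES c)) = T IMPLIES T = T

T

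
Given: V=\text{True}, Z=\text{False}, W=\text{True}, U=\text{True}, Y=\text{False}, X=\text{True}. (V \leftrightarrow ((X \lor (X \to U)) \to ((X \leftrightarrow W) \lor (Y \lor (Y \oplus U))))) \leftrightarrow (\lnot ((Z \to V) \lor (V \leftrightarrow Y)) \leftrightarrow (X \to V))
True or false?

\text{False}

X \to U = \text{True} \to \text{True} = \text{True}
X \lor (X \to U) = \text{True} \lor \text{True} = \text{True}
X \leftrightarrow W = \text{True} \leftrightarrow \text{True} = \text{True}
Y \oplus U = \text{False} \oplus \text{True} = \text{True}
Y \lor (Y \oplus U) = \text{False} \lor \text{True} = \text{True}
(X \leftrightarrow W) \lor (Y \lor (Y \oplus U)) = \text{True} \lor \text{True} = \text{True}
(X \lor (X \to U)) \to ((X \leftrightarrow W) \lor (Y \lor (Y \oplus U))) = \text{True} \to \text{True} = \text{True}
V \leftrightarrow ((X \lor (X \to U)) \to ((X \leftrightarrow W) \lor (Y \lor (Y \oplus U)))) = \text{True} \leftrightarrow \text{True} = \text{True}
Z \to V = \text{False} \to \text{True} = \text{True}
V \leftrightarrow Y = \text{True} \leftrightarrow \text{False} = \text{False}
(Z \to V) \lor (V \leftrightarrow Y) = \text{True} \lor \text{False} = \text{True}
\lnot ((Z \to V) \lor (V \leftrightarrow Y)) = \lnot \text{True} = \text{False}
X \to V = \text{True} \to \text{True} = \text{True}
\lnot ((Z \to V) \lor (V \leftrightarrow Y)) \leftrightarrow (X \to V) = \text{False} \leftrightarrow \text{True} = \text{False}
(V \leftrightarrow ((X \lor (X \to U)) \to ((X \leftrightarrow W) \lor (Y \lor (Y \oplus U))))) \leftrightarrow (\lnot ((Z \to V) \lor (V \leftrightarrow Y)) \leftrightarrow (X \to V)) = \text{True} \leftrightarrow \text{False} = \text{False}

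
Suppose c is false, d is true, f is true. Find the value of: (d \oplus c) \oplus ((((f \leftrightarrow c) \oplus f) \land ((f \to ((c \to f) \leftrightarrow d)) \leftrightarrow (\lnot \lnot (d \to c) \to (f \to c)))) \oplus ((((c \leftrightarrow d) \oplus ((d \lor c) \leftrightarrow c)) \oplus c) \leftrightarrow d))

F

d \oplus c = T \oplus F = T
f \leftrightarrow c = T \leftrightarrow F = F
(f \leftrightarrow c) \oplus f = F \oplus T = T
c \to f = F \to T = T
(c \to f) \leftrightarrow d = T \leftrightarrow T = T
f \to ((c \to f) \leftrightarrow d) = T \to T = T
d \to c = T \to F = F
\lnot (d \to c) = \lnot F = T
\lnot \lnot (d \to c) = \lnot T = F
f \to c = T \to F = F
\lnot \lnot (d \to c) \to (f \to c) = F \to F = T
(f \to ((c \to f) \leftrightarrow d)) \leftrightarrow (\lnot \lnot (d \to c) \to (f \to c)) = T \leftrightarrow T = T
((f \leftrightarrow c) \oplus f) \land ((f \to ((c \to f) \leftrightarrow d)) \leftrightarrow (\lnot \lnot (d \to c) \to (f \to c))) = T \land T = T
c \leftrightarrow d = F \leftrightarrow T = F
d \lor c = T \lor F = T
(d \lor c) \leftrightarrow c = T \leftrightarrow F = F
(c \leftrightarrow d) \oplus ((d \lor c) \leftrightarrow c) = F \oplus F = F
((c \leftrightarrow d) \oplus ((d \lor c) \leftrightarrow c)) \oplus c = F \oplus F = F
(((c \leftrightarrow d) \oplus ((d \lor c) \leftrightarrow c)) \oplus c) \leftrightarrow d = F \leftrightarrow T = F
(((f \leftrightarrow c) \oplus f) \land ((f \to ((c \to f) \leftrightarrow d)) \leftrightarrow (\lnot \lnot (d \to c) \to (f \to c)))) \oplus ((((c \leftrightarrow d) \oplus ((d \lor c) \leftrightarrow c)) \oplus c) \leftrightarrow d) = T \oplus F = T
(d \oplus c) \oplus ((((f \leftrightarrow c) \oplus f) \land ((f \to ((c \to f) \leftrightarrow d)) \leftrightarrow (\lnot \lnot (d \to c) \to (f \to c)))) \oplus ((((c \leftrightarrow d) \oplus ((d \lor c) \leftrightarrow c)) \oplus c) \leftrightarrow d)) = T \oplus T = F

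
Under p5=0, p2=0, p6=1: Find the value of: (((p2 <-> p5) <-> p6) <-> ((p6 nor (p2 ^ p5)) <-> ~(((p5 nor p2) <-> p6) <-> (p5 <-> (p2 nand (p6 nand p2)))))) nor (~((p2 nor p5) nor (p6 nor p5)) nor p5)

p2 <-> p5 = 0 <-> 0 = 1
(p2 <-> p5) <-> p6 = 1 <-> 1 = 1
p2 ^ p5 = 0 ^ 0 = 0
p6 nor (p2 ^ p5) = 1 nor 0 = 0
p5 nor p2 = 0 nor 0 = 1
(p5 nor p2) <-> p6 = 1 <-> 1 = 1
p6 nand p2 = 1 nand 0 = 1
p2 nand (p6 nand p2) = 0 nand 1 = 1
p5 <-> (p2 nand (p6 nand p2)) = 0 <-> 1 = 0
((p5 nor p2) <-> p6) <-> (p5 <-> (p2 nand (p6 nand p2))) = 1 <-> 0 = 0
~(((p5 nor p2) <-> p6) <-> (p5 <-> (p2 nand (p6 nand p2)))) = ~0 = 1
(p6 nor (p2 ^ p5)) <-> ~(((p5 nor p2) <-> p6) <-> (p5 <-> (p2 nand (p6 nand p2)))) = 0 <-> 1 = 0
((p2 <-> p5) <-> p6) <-> ((p6 nor (p2 ^ p5)) <-> ~(((p5 nor p2) <-> p6) <-> (p5 <-> (p2 nand (p6 nand p2))))) = 1 <-> 0 = 0
p2 nor p5 = 0 nor 0 = 1
p6 nor p5 = 1 nor 0 = 0
(p2 nor p5) nor (p6 nor p5) = 1 nor 0 = 0
~((p2 nor p5) nor (p6 nor p5)) = ~0 = 1
~((p2 nor p5) nor (p6 nor p5)) nor p5 = 1 nor 0 = 0
(((p2 <-> p5) <-> p6) <-> ((p6 nor (p2 ^ p5)) <-> ~(((p5 nor p2) <-> p6) <-> (p5 <-> (p2 nand (p6 nand p2)))))) nor (~((p2 nor p5) nor (p6 nor p5)) nor p5) = 0 nor 0 = 1

1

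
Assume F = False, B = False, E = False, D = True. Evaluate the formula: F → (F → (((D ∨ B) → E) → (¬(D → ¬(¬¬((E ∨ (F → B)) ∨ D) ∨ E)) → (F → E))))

True

D ∨ B = True ∨ False = True
(D ∨ B) → E = True → False = False
F → B = False → False = True
E ∨ (F → B) = False ∨ True = True
(E ∨ (F → B)) ∨ D = True ∨ True = True
¬((E ∨ (F → B)) ∨ D) = ¬True = False
¬¬((E ∨ (F → B)) ∨ D) = ¬False = True
¬¬((E ∨ (F → B)) ∨ D) ∨ E = True ∨ False = True
¬(¬¬((E ∨ (F → B)) ∨ D) ∨ E) = ¬True = False
D → ¬(¬¬((E ∨ (F → B)) ∨ D) ∨ E) = True → False = False
¬(D → ¬(¬¬((E ∨ (F → B)) ∨ D) ∨ E)) = ¬False = True
F → E = False → False = True
¬(D → ¬(¬¬((E ∨ (F → B)) ∨ D) ∨ E)) → (F → E) = True → True = True
((D ∨ B) → E) → (¬(D → ¬(¬¬((E ∨ (F → B)) ∨ D) ∨ E)) → (F → E)) = False → True = True
F → (((D ∨ B) → E) → (¬(D → ¬(¬¬((E ∨ (F → B)) ∨ D) ∨ E)) → (F → E))) = False → True = True
F → (F → (((D ∨ B) → E) → (¬(D → ¬(¬¬((E ∨ (F → B)) ∨ D) ∨ E)) → (F → E)))) = False → True = True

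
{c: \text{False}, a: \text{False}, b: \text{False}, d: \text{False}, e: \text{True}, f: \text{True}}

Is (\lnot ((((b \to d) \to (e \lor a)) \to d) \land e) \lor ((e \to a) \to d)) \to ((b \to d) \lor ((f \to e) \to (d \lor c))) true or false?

Substituting c=\text{False}, a=\text{False}, b=\text{False}, d=\text{False}, e=\text{True}, f=\text{True}:
b \to d = \text{False} \to \text{False} = \text{True}
e \lor a = \text{True} \lor \text{False} = \text{True}
(b \to d) \to (e \lor a) = \text{True} \to \text{True} = \text{True}
((b \to d) \to (e \lor a)) \to d = \text{True} \to \text{False} = \text{False}
(((b \to d) \to (e \lor a)) \to d) \land e = \text{False} \land \text{True} = \text{False}
\lnot ((((b \to d) \to (e \lor a)) \to d) \land e) = \lnot \text{False} = \text{True}
e \to a = \text{True} \to \text{False} = \text{False}
(e \to a) \to d = \text{False} \to \text{False} = \text{True}
\lnot ((((b \to d) \to (e \lor a)) \to d) \land e) \lor ((e \to a) \to d) = \text{True} \lor \text{True} = \text{True}
b \to d = \text{False} \to \text{False} = \text{True}
f \to e = \text{True} \to \text{True} = \text{True}
d \lor c = \text{False} \lor \text{False} = \text{False}
(f \to e) \to (d \lor c) = \text{True} \to \text{False} = \text{False}
(b \to d) \lor ((f \to e) \to (d \lor c)) = \text{True} \lor \text{False} = \text{True}
(\lnot ((((b \to d) \to (e \lor a)) \to d) \land e) \lor ((e \to a) \to d)) \to ((b \to d) \lor ((f \to e) \to (d \lor c))) = \text{True} \to \text{True} = \text{True}

\text{True}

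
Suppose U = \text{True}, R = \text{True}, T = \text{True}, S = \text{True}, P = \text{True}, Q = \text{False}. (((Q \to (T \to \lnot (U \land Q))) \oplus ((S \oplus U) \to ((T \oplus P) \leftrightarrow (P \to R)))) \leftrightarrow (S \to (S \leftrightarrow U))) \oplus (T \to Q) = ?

U \land Q = \text{True} \land \text{False} = \text{False}
\lnot (U \land Q) = \lnot \text{False} = \text{True}
T \to \lnot (U \land Q) = \text{True} \to \text{True} = \text{True}
Q \to (T \to \lnot (U \land Q)) = \text{False} \to \text{True} = \text{True}
S \oplus U = \text{True} \oplus \text{True} = \text{False}
T \oplus P = \text{True} \oplus \text{True} = \text{False}
P \to R = \text{True} \to \text{True} = \text{True}
(T \oplus P) \leftrightarrow (P \to R) = \text{False} \leftrightarrow \text{True} = \text{False}
(S \oplus U) \to ((T \oplus P) \leftrightarrow (P \to R)) = \text{False} \to \text{False} = \text{True}
(Q \to (T \to \lnot (U \land Q))) \oplus ((S \oplus U) \to ((T \oplus P) \leftrightarrow (P \to R))) = \text{True} \oplus \text{True} = \text{False}
S \leftrightarrow U = \text{True} \leftrightarrow \text{True} = \text{True}
S \to (S \leftrightarrow U) = \text{True} \to \text{True} = \text{True}
((Q \to (T \to \lnot (U \land Q))) \oplus ((S \oplus U) \to ((T \oplus P) \leftrightarrow (P \to R)))) \leftrightarrow (S \to (S \leftrightarrow U)) = \text{False} \leftrightarrow \text{True} = \text{False}
T \to Q = \text{True} \to \text{False} = \text{False}
(((Q \to (T \to \lnot (U \land Q))) \oplus ((S \oplus U) \to ((T \oplus P) \leftrightarrow (P \to R)))) \leftrightarrow (S \to (S \leftrightarrow U))) \oplus (T \to Q) = \text{False} \oplus \text{False} = \text{False}

\text{False}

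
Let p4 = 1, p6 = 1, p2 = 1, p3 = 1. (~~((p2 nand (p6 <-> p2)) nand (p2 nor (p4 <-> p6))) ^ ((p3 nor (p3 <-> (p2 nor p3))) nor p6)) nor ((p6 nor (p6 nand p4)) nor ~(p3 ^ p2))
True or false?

p6 <-> p2 = 1 <-> 1 = 1
p2 nand (p6 <-> p2) = 1 nand 1 = 0
p4 <-> p6 = 1 <-> 1 = 1
p2 nor (p4 <-> p6) = 1 nor 1 = 0
(p2 nand (p6 <-> p2)) nand (p2 nor (p4 <-> p6)) = 0 nand 0 = 1
~((p2 nand (p6 <-> p2)) nand (p2 nor (p4 <-> p6))) = ~1 = 0
~~((p2 nand (p6 <-> p2)) nand (p2 nor (p4 <-> p6))) = ~0 = 1
p2 nor p3 = 1 nor 1 = 0
p3 <-> (p2 nor p3) = 1 <-> 0 = 0
p3 nor (p3 <-> (p2 nor p3)) = 1 nor 0 = 0
(p3 nor (p3 <-> (p2 nor p3))) nor p6 = 0 nor 1 = 0
~~((p2 nand (p6 <-> p2)) nand (p2 nor (p4 <-> p6))) ^ ((p3 nor (p3 <-> (p2 nor p3))) nor p6) = 1 ^ 0 = 1
p6 nand p4 = 1 nand 1 = 0
p6 nor (p6 nand p4) = 1 nor 0 = 0
p3 ^ p2 = 1 ^ 1 = 0
~(p3 ^ p2) = ~0 = 1
(p6 nor (p6 nand p4)) nor ~(p3 ^ p2) = 0 nor 1 = 0
(~~((p2 nand (p6 <-> p2)) nand (p2 nor (p4 <-> p6))) ^ ((p3 nor (p3 <-> (p2 nor p3))) nor p6)) nor ((p6 nor (p6 nand p4)) nor ~(p3 ^ p2)) = 1 nor 0 = 0

0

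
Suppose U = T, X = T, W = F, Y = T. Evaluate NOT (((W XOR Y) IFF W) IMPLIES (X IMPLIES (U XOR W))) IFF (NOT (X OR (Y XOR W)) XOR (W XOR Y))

W XOR Y = F XOR T = T
(W XOR Y) IFF W = T IFF F = F
U XOR W = T XOR F = T
X IMPLIES (U XOR W) = T IMPLIES T = T
((W XOR Y) IFF W) IMPLIES (X IMPLIES (U XOR W)) = F IMPLIES T = T
NOT (((W XOR Y) IFF W) IMPLIES (X IMPLIES (U XOR W))) = NOT T = F
Y XOR W = T XOR F = T
X OR (Y XOR W) = T OR T = T
NOT (X OR (Y XOR W)) = NOT T = F
W XOR Y = F XOR T = T
NOT (X OR (Y XOR W)) XOR (W XOR Y) = F XOR T = T
NOT (((W XOR Y) IFF W) IMPLIES (X IMPLIES (U XOR W))) IFF (NOT (X OR (Y XOR W)) XOR (W XOR Y)) = F IFF T = F

F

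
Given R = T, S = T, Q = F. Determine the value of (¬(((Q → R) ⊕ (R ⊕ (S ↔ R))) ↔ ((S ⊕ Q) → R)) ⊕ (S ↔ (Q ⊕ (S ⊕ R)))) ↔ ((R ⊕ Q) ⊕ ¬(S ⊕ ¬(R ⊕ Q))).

F

Q → R = F → T = T
S ↔ R = T ↔ T = T
R ⊕ (S ↔ R) = T ⊕ T = F
(Q → R) ⊕ (R ⊕ (S ↔ R)) = T ⊕ F = T
S ⊕ Q = T ⊕ F = T
(S ⊕ Q) → R = T → T = T
((Q → R) ⊕ (R ⊕ (S ↔ R))) ↔ ((S ⊕ Q) → R) = T ↔ T = T
¬(((Q → R) ⊕ (R ⊕ (S ↔ R))) ↔ ((S ⊕ Q) → R)) = ¬T = F
S ⊕ R = T ⊕ T = F
Q ⊕ (S ⊕ R) = F ⊕ F = F
S ↔ (Q ⊕ (S ⊕ R)) = T ↔ F = F
¬(((Q → R) ⊕ (R ⊕ (S ↔ R))) ↔ ((S ⊕ Q) → R)) ⊕ (S ↔ (Q ⊕ (S ⊕ R))) = F ⊕ F = F
R ⊕ Q = T ⊕ F = T
R ⊕ Q = T ⊕ F = T
¬(R ⊕ Q) = ¬T = F
S ⊕ ¬(R ⊕ Q) = T ⊕ F = T
¬(S ⊕ ¬(R ⊕ Q)) = ¬T = F
(R ⊕ Q) ⊕ ¬(S ⊕ ¬(R ⊕ Q)) = T ⊕ F = T
(¬(((Q → R) ⊕ (R ⊕ (S ↔ R))) ↔ ((S ⊕ Q) → R)) ⊕ (S ↔ (Q ⊕ (S ⊕ R)))) ↔ ((R ⊕ Q) ⊕ ¬(S ⊕ ¬(R ⊕ Q))) = F ↔ T = F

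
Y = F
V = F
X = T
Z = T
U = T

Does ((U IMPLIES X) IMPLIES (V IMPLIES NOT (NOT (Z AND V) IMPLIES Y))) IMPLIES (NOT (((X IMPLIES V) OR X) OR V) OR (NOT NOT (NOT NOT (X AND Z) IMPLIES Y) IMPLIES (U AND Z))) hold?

T

Substituting Y=F, V=F, X=T, Z=T, U=T:
U IMPLIES X = T IMPLIES T = T
Z AND V = T AND F = F
NOT (Z AND V) = NOT F = T
NOT (Z AND V) IMPLIES Y = T IMPLIES F = F
NOT (NOT (Z AND V) IMPLIES Y) = NOT F = T
V IMPLIES NOT (NOT (Z AND V) IMPLIES Y) = F IMPLIES T = T
(U IMPLIES X) IMPLIES (V IMPLIES NOT (NOT (Z AND V) IMPLIES Y)) = T IMPLIES T = T
X IMPLIES V = T IMPLIES F = F
(X IMPLIES V) OR X = F OR T = T
((X IMPLIES V) OR X) OR V = T OR F = T
NOT (((X IMPLIES V) OR X) OR V) = NOT T = F
X AND Z = T AND T = T
NOT (X AND Z) = NOT T = F
NOT NOT (X AND Z) = NOT F = T
NOT NOT (X AND Z) IMPLIES Y = T IMPLIES F = F
NOT (NOT NOT (X AND Z) IMPLIES Y) = NOT F = T
NOT NOT (NOT NOT (X AND Z) IMPLIES Y) = NOT T = F
U AND Z = T AND T = T
NOT NOT (NOT NOT (X AND Z) IMPLIES Y) IMPLIES (U AND Z) = F IMPLIES T = T
NOT (((X IMPLIES V) OR X) OR V) OR (NOT NOT (NOT NOT (X AND Z) IMPLIES Y) IMPLIES (U AND Z)) = F OR T = T
((U IMPLIES X) IMPLIES (V IMPLIES NOT (NOT (Z AND V) IMPLIES Y))) IMPLIES (NOT (((X IMPLIES V) OR X) OR V) OR (NOT NOT (NOT NOT (X AND Z) IMPLIES Y) IMPLIES (U AND Z))) = T IMPLIES T = T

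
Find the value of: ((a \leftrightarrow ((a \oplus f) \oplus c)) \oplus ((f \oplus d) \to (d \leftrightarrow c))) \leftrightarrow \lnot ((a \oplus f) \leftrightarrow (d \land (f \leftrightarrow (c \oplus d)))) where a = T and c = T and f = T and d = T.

T

a \oplus f = T \oplus T = F
(a \oplus f) \oplus c = F \oplus T = T
a \leftrightarrow ((a \oplus f) \oplus c) = T \leftrightarrow T = T
f \oplus d = T \oplus T = F
d \leftrightarrow c = T \leftrightarrow T = T
(f \oplus d) \to (d \leftrightarrow c) = F \to T = T
(a \leftrightarrow ((a \oplus f) \oplus c)) \oplus ((f \oplus d) \to (d \leftrightarrow c)) = T \oplus T = F
a \oplus f = T \oplus T = F
c \oplus d = T \oplus T = F
f \leftrightarrow (c \oplus d) = T \leftrightarrow F = F
d \land (f \leftrightarrow (c \oplus d)) = T \land F = F
(a \oplus f) \leftrightarrow (d \land (f \leftrightarrow (c \oplus d))) = F \leftrightarrow F = T
\lnot ((a \oplus f) \leftrightarrow (d \land (f \leftrightarrow (c \oplus d)))) = \lnot T = F
((a \leftrightarrow ((a \oplus f) \oplus c)) \oplus ((f \oplus d) \to (d \leftrightarrow c))) \leftrightarrow \lnot ((a \oplus f) \leftrightarrow (d \land (f \leftrightarrow (c \oplus d)))) = F \leftrightarrow F = T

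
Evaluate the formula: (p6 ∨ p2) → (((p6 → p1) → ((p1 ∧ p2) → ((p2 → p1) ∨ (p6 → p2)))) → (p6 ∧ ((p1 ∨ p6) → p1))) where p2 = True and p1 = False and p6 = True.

False

p6 ∨ p2 = True ∨ True = True
p6 → p1 = True → False = False
p1 ∧ p2 = False ∧ True = False
p2 → p1 = True → False = False
p6 → p2 = True → True = True
(p2 → p1) ∨ (p6 → p2) = False ∨ True = True
(p1 ∧ p2) → ((p2 → p1) ∨ (p6 → p2)) = False → True = True
(p6 → p1) → ((p1 ∧ p2) → ((p2 → p1) ∨ (p6 → p2))) = False → True = True
p1 ∨ p6 = False ∨ True = True
(p1 ∨ p6) → p1 = True → False = False
p6 ∧ ((p1 ∨ p6) → p1) = True ∧ False = False
((p6 → p1) → ((p1 ∧ p2) → ((p2 → p1) ∨ (p6 → p2)))) → (p6 ∧ ((p1 ∨ p6) → p1)) = True → False = False
(p6 ∨ p2) → (((p6 → p1) → ((p1 ∧ p2) → ((p2 → p1) ∨ (p6 → p2)))) → (p6 ∧ ((p1 ∨ p6) → p1))) = True → False = False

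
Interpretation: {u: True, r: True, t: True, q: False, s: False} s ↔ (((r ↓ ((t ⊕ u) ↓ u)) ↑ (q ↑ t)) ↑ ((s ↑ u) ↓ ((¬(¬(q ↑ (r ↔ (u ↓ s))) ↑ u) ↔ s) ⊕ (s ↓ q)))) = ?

False

t ⊕ u = True ⊕ True = False
(t ⊕ u) ↓ u = False ↓ True = False
r ↓ ((t ⊕ u) ↓ u) = True ↓ False = False
q ↑ t = False ↑ True = True
(r ↓ ((t ⊕ u) ↓ u)) ↑ (q ↑ t) = False ↑ True = True
s ↑ u = False ↑ True = True
u ↓ s = True ↓ False = False
r ↔ (u ↓ s) = True ↔ False = False
q ↑ (r ↔ (u ↓ s)) = False ↑ False = True
¬(q ↑ (r ↔ (u ↓ s))) = ¬True = False
¬(q ↑ (r ↔ (u ↓ s))) ↑ u = False ↑ True = True
¬(¬(q ↑ (r ↔ (u ↓ s))) ↑ u) = ¬True = False
¬(¬(q ↑ (r ↔ (u ↓ s))) ↑ u) ↔ s = False ↔ False = True
s ↓ q = False ↓ False = True
(¬(¬(q ↑ (r ↔ (u ↓ s))) ↑ u) ↔ s) ⊕ (s ↓ q) = True ⊕ True = False
(s ↑ u) ↓ ((¬(¬(q ↑ (r ↔ (u ↓ s))) ↑ u) ↔ s) ⊕ (s ↓ q)) = True ↓ False = False
((r ↓ ((t ⊕ u) ↓ u)) ↑ (q ↑ t)) ↑ ((s ↑ u) ↓ ((¬(¬(q ↑ (r ↔ (u ↓ s))) ↑ u) ↔ s) ⊕ (s ↓ q))) = True ↑ False = True
s ↔ (((r ↓ ((t ⊕ u) ↓ u)) ↑ (q ↑ t)) ↑ ((s ↑ u) ↓ ((¬(¬(q ↑ (r ↔ (u ↓ s))) ↑ u) ↔ s) ⊕ (s ↓ q)))) = False ↔ True = False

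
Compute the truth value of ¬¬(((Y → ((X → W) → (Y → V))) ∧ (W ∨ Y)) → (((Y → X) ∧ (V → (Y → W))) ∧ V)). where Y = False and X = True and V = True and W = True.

True

X → W = True → True = True
Y → V = False → True = True
(X → W) → (Y → V) = True → True = True
Y → ((X → W) → (Y → V)) = False → True = True
W ∨ Y = True ∨ False = True
(Y → ((X → W) → (Y → V))) ∧ (W ∨ Y) = True ∧ True = True
Y → X = False → True = True
Y → W = False → True = True
V → (Y → W) = True → True = True
(Y → X) ∧ (V → (Y → W)) = True ∧ True = True
((Y → X) ∧ (V → (Y → W))) ∧ V = True ∧ True = True
((Y → ((X → W) → (Y → V))) ∧ (W ∨ Y)) → (((Y → X) ∧ (V → (Y → W))) ∧ V) = True → True = True
¬(((Y → ((X → W) → (Y → V))) ∧ (W ∨ Y)) → (((Y → X) ∧ (V → (Y → W))) ∧ V)) = ¬True = False
¬¬(((Y → ((X → W) → (Y → V))) ∧ (W ∨ Y)) → (((Y → X) ∧ (V → (Y → W))) ∧ V)) = ¬False = True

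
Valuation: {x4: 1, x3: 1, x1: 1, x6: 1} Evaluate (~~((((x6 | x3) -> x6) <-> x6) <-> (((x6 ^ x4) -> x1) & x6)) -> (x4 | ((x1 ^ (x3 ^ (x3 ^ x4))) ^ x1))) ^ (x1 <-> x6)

x6 | x3 = 1 | 1 = 1
(x6 | x3) -> x6 = 1 -> 1 = 1
((x6 | x3) -> x6) <-> x6 = 1 <-> 1 = 1
x6 ^ x4 = 1 ^ 1 = 0
(x6 ^ x4) -> x1 = 0 -> 1 = 1
((x6 ^ x4) -> x1) & x6 = 1 & 1 = 1
(((x6 | x3) -> x6) <-> x6) <-> (((x6 ^ x4) -> x1) & x6) = 1 <-> 1 = 1
~((((x6 | x3) -> x6) <-> x6) <-> (((x6 ^ x4) -> x1) & x6)) = ~1 = 0
~~((((x6 | x3) -> x6) <-> x6) <-> (((x6 ^ x4) -> x1) & x6)) = ~0 = 1
x3 ^ x4 = 1 ^ 1 = 0
x3 ^ (x3 ^ x4) = 1 ^ 0 = 1
x1 ^ (x3 ^ (x3 ^ x4)) = 1 ^ 1 = 0
(x1 ^ (x3 ^ (x3 ^ x4))) ^ x1 = 0 ^ 1 = 1
x4 | ((x1 ^ (x3 ^ (x3 ^ x4))) ^ x1) = 1 | 1 = 1
~~((((x6 | x3) -> x6) <-> x6) <-> (((x6 ^ x4) -> x1) & x6)) -> (x4 | ((x1 ^ (x3 ^ (x3 ^ x4))) ^ x1)) = 1 -> 1 = 1
x1 <-> x6 = 1 <-> 1 = 1
(~~((((x6 | x3) -> x6) <-> x6) <-> (((x6 ^ x4) -> x1) & x6)) -> (x4 | ((x1 ^ (x3 ^ (x3 ^ x4))) ^ x1))) ^ (x1 <-> x6) = 1 ^ 1 = 0

0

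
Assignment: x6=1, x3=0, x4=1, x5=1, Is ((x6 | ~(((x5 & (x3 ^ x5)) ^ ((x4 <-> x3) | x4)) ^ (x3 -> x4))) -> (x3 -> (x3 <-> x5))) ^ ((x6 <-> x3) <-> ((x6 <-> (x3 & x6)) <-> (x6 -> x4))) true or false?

Substituting x6=1, x3=0, x4=1, x5=1:
x3 ^ x5 = 0 ^ 1 = 1
x5 & (x3 ^ x5) = 1 & 1 = 1
x4 <-> x3 = 1 <-> 0 = 0
(x4 <-> x3) | x4 = 0 | 1 = 1
(x5 & (x3 ^ x5)) ^ ((x4 <-> x3) | x4) = 1 ^ 1 = 0
x3 -> x4 = 0 -> 1 = 1
((x5 & (x3 ^ x5)) ^ ((x4 <-> x3) | x4)) ^ (x3 -> x4) = 0 ^ 1 = 1
~(((x5 & (x3 ^ x5)) ^ ((x4 <-> x3) | x4)) ^ (x3 -> x4)) = ~1 = 0
x6 | ~(((x5 & (x3 ^ x5)) ^ ((x4 <-> x3) | x4)) ^ (x3 -> x4)) = 1 | 0 = 1
x3 <-> x5 = 0 <-> 1 = 0
x3 -> (x3 <-> x5) = 0 -> 0 = 1
(x6 | ~(((x5 & (x3 ^ x5)) ^ ((x4 <-> x3) | x4)) ^ (x3 -> x4))) -> (x3 -> (x3 <-> x5)) = 1 -> 1 = 1
x6 <-> x3 = 1 <-> 0 = 0
x3 & x6 = 0 & 1 = 0
x6 <-> (x3 & x6) = 1 <-> 0 = 0
x6 -> x4 = 1 -> 1 = 1
(x6 <-> (x3 & x6)) <-> (x6 -> x4) = 0 <-> 1 = 0
(x6 <-> x3) <-> ((x6 <-> (x3 & x6)) <-> (x6 -> x4)) = 0 <-> 0 = 1
((x6 | ~(((x5 & (x3 ^ x5)) ^ ((x4 <-> x3) | x4)) ^ (x3 -> x4))) -> (x3 -> (x3 <-> x5))) ^ ((x6 <-> x3) <-> ((x6 <-> (x3 & x6)) <-> (x6 -> x4))) = 1 ^ 1 = 0

0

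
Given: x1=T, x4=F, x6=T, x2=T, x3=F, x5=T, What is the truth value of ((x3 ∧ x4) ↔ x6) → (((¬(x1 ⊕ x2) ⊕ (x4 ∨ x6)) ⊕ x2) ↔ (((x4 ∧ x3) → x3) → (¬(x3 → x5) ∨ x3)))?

T

Substituting x1=T, x4=F, x6=T, x2=T, x3=F, x5=T:
x3 ∧ x4 = F ∧ F = F
(x3 ∧ x4) ↔ x6 = F ↔ T = F
x1 ⊕ x2 = T ⊕ T = F
¬(x1 ⊕ x2) = ¬F = T
x4 ∨ x6 = F ∨ T = T
¬(x1 ⊕ x2) ⊕ (x4 ∨ x6) = T ⊕ T = F
(¬(x1 ⊕ x2) ⊕ (x4 ∨ x6)) ⊕ x2 = F ⊕ T = T
x4 ∧ x3 = F ∧ F = F
(x4 ∧ x3) → x3 = F → F = T
x3 → x5 = F → T = T
¬(x3 → x5) = ¬T = F
¬(x3 → x5) ∨ x3 = F ∨ F = F
((x4 ∧ x3) → x3) → (¬(x3 → x5) ∨ x3) = T → F = F
((¬(x1 ⊕ x2) ⊕ (x4 ∨ x6)) ⊕ x2) ↔ (((x4 ∧ x3) → x3) → (¬(x3 → x5) ∨ x3)) = T ↔ F = F
((x3 ∧ x4) ↔ x6) → (((¬(x1 ⊕ x2) ⊕ (x4 ∨ x6)) ⊕ x2) ↔ (((x4 ∧ x3) → x3) → (¬(x3 → x5) ∨ x3))) = F → F = T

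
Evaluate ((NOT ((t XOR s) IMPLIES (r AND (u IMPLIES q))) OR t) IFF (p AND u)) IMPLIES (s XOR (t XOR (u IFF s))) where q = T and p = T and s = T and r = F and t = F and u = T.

F

Substituting q=T, p=T, s=T, r=F, t=F, u=T:
t XOR s = F XOR T = T
u IMPLIES q = T IMPLIES T = T
r AND (u IMPLIES q) = F AND T = F
(t XOR s) IMPLIES (r AND (u IMPLIES q)) = T IMPLIES F = F
NOT ((t XOR s) IMPLIES (r AND (u IMPLIES q))) = NOT F = T
NOT ((t XOR s) IMPLIES (r AND (u IMPLIES q))) OR t = T OR F = T
p AND u = T AND T = T
(NOT ((t XOR s) IMPLIES (r AND (u IMPLIES q))) OR t) IFF (p AND u) = T IFF T = T
u IFF s = T IFF T = T
t XOR (u IFF s) = F XOR T = T
s XOR (t XOR (u IFF s)) = T XOR T = F
((NOT ((t XOR s) IMPLIES (r AND (u IMPLIES q))) OR t) IFF (p AND u)) IMPLIES (s XOR (t XOR (u IFF s))) = T IMPLIES F = F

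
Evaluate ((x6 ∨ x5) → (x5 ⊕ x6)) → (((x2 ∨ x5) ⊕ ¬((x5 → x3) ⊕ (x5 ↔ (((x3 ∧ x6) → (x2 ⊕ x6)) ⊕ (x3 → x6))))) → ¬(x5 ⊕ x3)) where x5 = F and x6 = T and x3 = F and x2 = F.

T

x6 ∨ x5 = T ∨ F = T
x5 ⊕ x6 = F ⊕ T = T
(x6 ∨ x5) → (x5 ⊕ x6) = T → T = T
x2 ∨ x5 = F ∨ F = F
x5 → x3 = F → F = T
x3 ∧ x6 = F ∧ T = F
x2 ⊕ x6 = F ⊕ T = T
(x3 ∧ x6) → (x2 ⊕ x6) = F → T = T
x3 → x6 = F → T = T
((x3 ∧ x6) → (x2 ⊕ x6)) ⊕ (x3 → x6) = T ⊕ T = F
x5 ↔ (((x3 ∧ x6) → (x2 ⊕ x6)) ⊕ (x3 → x6)) = F ↔ F = T
(x5 → x3) ⊕ (x5 ↔ (((x3 ∧ x6) → (x2 ⊕ x6)) ⊕ (x3 → x6))) = T ⊕ T = F
¬((x5 → x3) ⊕ (x5 ↔ (((x3 ∧ x6) → (x2 ⊕ x6)) ⊕ (x3 → x6)))) = ¬F = T
(x2 ∨ x5) ⊕ ¬((x5 → x3) ⊕ (x5 ↔ (((x3 ∧ x6) → (x2 ⊕ x6)) ⊕ (x3 → x6)))) = F ⊕ T = T
x5 ⊕ x3 = F ⊕ F = F
¬(x5 ⊕ x3) = ¬F = T
((x2 ∨ x5) ⊕ ¬((x5 → x3) ⊕ (x5 ↔ (((x3 ∧ x6) → (x2 ⊕ x6)) ⊕ (x3 → x6))))) → ¬(x5 ⊕ x3) = T → T = T
((x6 ∨ x5) → (x5 ⊕ x6)) → (((x2 ∨ x5) ⊕ ¬((x5 → x3) ⊕ (x5 ↔ (((x3 ∧ x6) → (x2 ⊕ x6)) ⊕ (x3 → x6))))) → ¬(x5 ⊕ x3)) = T → T = T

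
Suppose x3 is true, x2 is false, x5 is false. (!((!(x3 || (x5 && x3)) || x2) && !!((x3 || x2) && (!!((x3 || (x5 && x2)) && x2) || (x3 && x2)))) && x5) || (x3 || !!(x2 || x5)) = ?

1

Substituting x3=1, x2=0, x5=0:
x5 && x3 = 0 && 1 = 0
x3 || (x5 && x3) = 1 || 0 = 1
!(x3 || (x5 && x3)) = !1 = 0
!(x3 || (x5 && x3)) || x2 = 0 || 0 = 0
x3 || x2 = 1 || 0 = 1
x5 && x2 = 0 && 0 = 0
x3 || (x5 && x2) = 1 || 0 = 1
(x3 || (x5 && x2)) && x2 = 1 && 0 = 0
!((x3 || (x5 && x2)) && x2) = !0 = 1
!!((x3 || (x5 && x2)) && x2) = !1 = 0
x3 && x2 = 1 && 0 = 0
!!((x3 || (x5 && x2)) && x2) || (x3 && x2) = 0 || 0 = 0
(x3 || x2) && (!!((x3 || (x5 && x2)) && x2) || (x3 && x2)) = 1 && 0 = 0
!((x3 || x2) && (!!((x3 || (x5 && x2)) && x2) || (x3 && x2))) = !0 = 1
!!((x3 || x2) && (!!((x3 || (x5 && x2)) && x2) || (x3 && x2))) = !1 = 0
(!(x3 || (x5 && x3)) || x2) && !!((x3 || x2) && (!!((x3 || (x5 && x2)) && x2) || (x3 && x2))) = 0 && 0 = 0
!((!(x3 || (x5 && x3)) || x2) && !!((x3 || x2) && (!!((x3 || (x5 && x2)) && x2) || (x3 && x2)))) = !0 = 1
!((!(x3 || (x5 && x3)) || x2) && !!((x3 || x2) && (!!((x3 || (x5 && x2)) && x2) || (x3 && x2)))) && x5 = 1 && 0 = 0
x2 || x5 = 0 || 0 = 0
!(x2 || x5) = !0 = 1
!!(x2 || x5) = !1 = 0
x3 || !!(x2 || x5) = 1 || 0 = 1
(!((!(x3 || (x5 && x3)) || x2) && !!((x3 || x2) && (!!((x3 || (x5 && x2)) && x2) || (x3 && x2)))) && x5) || (x3 || !!(x2 || x5)) = 0 || 1 = 1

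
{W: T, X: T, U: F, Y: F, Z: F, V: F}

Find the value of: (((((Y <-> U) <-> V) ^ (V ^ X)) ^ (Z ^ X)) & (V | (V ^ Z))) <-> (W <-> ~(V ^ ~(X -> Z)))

T

Y <-> U = F <-> F = T
(Y <-> U) <-> V = T <-> F = F
V ^ X = F ^ T = T
((Y <-> U) <-> V) ^ (V ^ X) = F ^ T = T
Z ^ X = F ^ T = T
(((Y <-> U) <-> V) ^ (V ^ X)) ^ (Z ^ X) = T ^ T = F
V ^ Z = F ^ F = F
V | (V ^ Z) = F | F = F
((((Y <-> U) <-> V) ^ (V ^ X)) ^ (Z ^ X)) & (V | (V ^ Z)) = F & F = F
X -> Z = T -> F = F
~(X -> Z) = ~F = T
V ^ ~(X -> Z) = F ^ T = T
~(V ^ ~(X -> Z)) = ~T = F
W <-> ~(V ^ ~(X -> Z)) = T <-> F = F
(((((Y <-> U) <-> V) ^ (V ^ X)) ^ (Z ^ X)) & (V | (V ^ Z))) <-> (W <-> ~(V ^ ~(X -> Z))) = F <-> F = T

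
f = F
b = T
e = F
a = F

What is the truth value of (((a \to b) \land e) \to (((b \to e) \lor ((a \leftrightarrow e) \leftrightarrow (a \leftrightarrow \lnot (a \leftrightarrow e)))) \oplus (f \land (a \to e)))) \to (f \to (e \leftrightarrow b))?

T

a \to b = F \to T = T
(a \to b) \land e = T \land F = F
b \to e = T \to F = F
a \leftrightarrow e = F \leftrightarrow F = T
a \leftrightarrow e = F \leftrightarrow F = T
\lnot (a \leftrightarrow e) = \lnot T = F
a \leftrightarrow \lnot (a \leftrightarrow e) = F \leftrightarrow F = T
(a \leftrightarrow e) \leftrightarrow (a \leftrightarrow \lnot (a \leftrightarrow e)) = T \leftrightarrow T = T
(b \to e) \lor ((a \leftrightarrow e) \leftrightarrow (a \leftrightarrow \lnot (a \leftrightarrow e))) = F \lor T = T
a \to e = F \to F = T
f \land (a \to e) = F \land T = F
((b \to e) \lor ((a \leftrightarrow e) \leftrightarrow (a \leftrightarrow \lnot (a \leftrightarrow e)))) \oplus (f \land (a \to e)) = T \oplus F = T
((a \to b) \land e) \to (((b \to e) \lor ((a \leftrightarrow e) \leftrightarrow (a \leftrightarrow \lnot (a \leftrightarrow e)))) \oplus (f \land (a \to e))) = F \to T = T
e \leftrightarrow b = F \leftrightarrow T = F
f \to (e \leftrightarrow b) = F \to F = T
(((a \to b) \land e) \to (((b \to e) \lor ((a \leftrightarrow e) \leftrightarrow (a \leftrightarrow \lnot (a \leftrightarrow e)))) \oplus (f \land (a \to e)))) \to (f \to (e \leftrightarrow b)) = T \to T = T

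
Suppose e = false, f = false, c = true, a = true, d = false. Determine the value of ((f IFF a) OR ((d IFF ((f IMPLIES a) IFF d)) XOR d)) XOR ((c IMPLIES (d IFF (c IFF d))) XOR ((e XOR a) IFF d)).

f IFF a = false IFF true = false
f IMPLIES a = false IMPLIES true = true
(f IMPLIES a) IFF d = true IFF false = false
d IFF ((f IMPLIES a) IFF d) = false IFF false = true
(d IFF ((f IMPLIES a) IFF d)) XOR d = true XOR false = true
(f IFF a) OR ((d IFF ((f IMPLIES a) IFF d)) XOR d) = false OR true = true
c IFF d = true IFF false = false
d IFF (c IFF d) = false IFF false = true
c IMPLIES (d IFF (c IFF d)) = true IMPLIES true = true
e XOR a = false XOR true = true
(e XOR a) IFF d = true IFF false = false
(c IMPLIES (d IFF (c IFF d))) XOR ((e XOR a) IFF d) = true XOR false = true
((f IFF a) OR ((d IFF ((f IMPLIES a) IFF d)) XOR d)) XOR ((c IMPLIES (d IFF (c IFF d))) XOR ((e XOR a) IFF d)) = true XOR true = false

false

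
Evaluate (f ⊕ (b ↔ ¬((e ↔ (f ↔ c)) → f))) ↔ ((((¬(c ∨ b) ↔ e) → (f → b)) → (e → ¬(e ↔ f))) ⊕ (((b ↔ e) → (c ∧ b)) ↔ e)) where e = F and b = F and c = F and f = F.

Substituting e=F, b=F, c=F, f=F:
f ↔ c = F ↔ F = T
e ↔ (f ↔ c) = F ↔ T = F
(e ↔ (f ↔ c)) → f = F → F = T
¬((e ↔ (f ↔ c)) → f) = ¬T = F
b ↔ ¬((e ↔ (f ↔ c)) → f) = F ↔ F = T
f ⊕ (b ↔ ¬((e ↔ (f ↔ c)) → f)) = F ⊕ T = T
c ∨ b = F ∨ F = F
¬(c ∨ b) = ¬F = T
¬(c ∨ b) ↔ e = T ↔ F = F
f → b = F → F = T
(¬(c ∨ b) ↔ e) → (f → b) = F → T = T
e ↔ f = F ↔ F = T
¬(e ↔ f) = ¬T = F
e → ¬(e ↔ f) = F → F = T
((¬(c ∨ b) ↔ e) → (f → b)) → (e → ¬(e ↔ f)) = T → T = T
b ↔ e = F ↔ F = T
c ∧ b = F ∧ F = F
(b ↔ e) → (c ∧ b) = T → F = F
((b ↔ e) → (c ∧ b)) ↔ e = F ↔ F = T
(((¬(c ∨ b) ↔ e) → (f → b)) → (e → ¬(e ↔ f))) ⊕ (((b ↔ e) → (c ∧ b)) ↔ e) = T ⊕ T = F
(f ⊕ (b ↔ ¬((e ↔ (f ↔ c)) → f))) ↔ ((((¬(c ∨ b) ↔ e) → (f → b)) → (e → ¬(e ↔ f))) ⊕ (((b ↔ e) → (c ∧ b)) ↔ e)) = T ↔ F = F

F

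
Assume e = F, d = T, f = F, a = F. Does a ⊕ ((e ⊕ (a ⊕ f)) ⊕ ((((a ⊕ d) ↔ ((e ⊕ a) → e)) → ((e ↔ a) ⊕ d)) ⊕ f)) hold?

Substituting e=F, d=T, f=F, a=F:
a ⊕ f = F ⊕ F = F
e ⊕ (a ⊕ f) = F ⊕ F = F
a ⊕ d = F ⊕ T = T
e ⊕ a = F ⊕ F = F
(e ⊕ a) → e = F → F = T
(a ⊕ d) ↔ ((e ⊕ a) → e) = T ↔ T = T
e ↔ a = F ↔ F = T
(e ↔ a) ⊕ d = T ⊕ T = F
((a ⊕ d) ↔ ((e ⊕ a) → e)) → ((e ↔ a) ⊕ d) = T → F = F
(((a ⊕ d) ↔ ((e ⊕ a) → e)) → ((e ↔ a) ⊕ d)) ⊕ f = F ⊕ F = F
(e ⊕ (a ⊕ f)) ⊕ ((((a ⊕ d) ↔ ((e ⊕ a) → e)) → ((e ↔ a) ⊕ d)) ⊕ f) = F ⊕ F = F
a ⊕ ((e ⊕ (a ⊕ f)) ⊕ ((((a ⊕ d) ↔ ((e ⊕ a) → e)) → ((e ↔ a) ⊕ d)) ⊕ f)) = F ⊕ F = F

F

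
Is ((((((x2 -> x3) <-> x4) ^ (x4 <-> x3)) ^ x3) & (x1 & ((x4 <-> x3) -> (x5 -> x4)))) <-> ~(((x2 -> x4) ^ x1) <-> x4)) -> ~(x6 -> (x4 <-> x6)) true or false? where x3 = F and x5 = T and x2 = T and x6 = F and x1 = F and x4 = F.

F

x2 -> x3 = T -> F = F
(x2 -> x3) <-> x4 = F <-> F = T
x4 <-> x3 = F <-> F = T
((x2 -> x3) <-> x4) ^ (x4 <-> x3) = T ^ T = F
(((x2 -> x3) <-> x4) ^ (x4 <-> x3)) ^ x3 = F ^ F = F
x4 <-> x3 = F <-> F = T
x5 -> x4 = T -> F = F
(x4 <-> x3) -> (x5 -> x4) = T -> F = F
x1 & ((x4 <-> x3) -> (x5 -> x4)) = F & F = F
((((x2 -> x3) <-> x4) ^ (x4 <-> x3)) ^ x3) & (x1 & ((x4 <-> x3) -> (x5 -> x4))) = F & F = F
x2 -> x4 = T -> F = F
(x2 -> x4) ^ x1 = F ^ F = F
((x2 -> x4) ^ x1) <-> x4 = F <-> F = T
~(((x2 -> x4) ^ x1) <-> x4) = ~T = F
(((((x2 -> x3) <-> x4) ^ (x4 <-> x3)) ^ x3) & (x1 & ((x4 <-> x3) -> (x5 -> x4)))) <-> ~(((x2 -> x4) ^ x1) <-> x4) = F <-> F = T
x4 <-> x6 = F <-> F = T
x6 -> (x4 <-> x6) = F -> T = T
~(x6 -> (x4 <-> x6)) = ~T = F
((((((x2 -> x3) <-> x4) ^ (x4 <-> x3)) ^ x3) & (x1 & ((x4 <-> x3) -> (x5 -> x4)))) <-> ~(((x2 -> x4) ^ x1) <-> x4)) -> ~(x6 -> (x4 <-> x6)) = T -> F = F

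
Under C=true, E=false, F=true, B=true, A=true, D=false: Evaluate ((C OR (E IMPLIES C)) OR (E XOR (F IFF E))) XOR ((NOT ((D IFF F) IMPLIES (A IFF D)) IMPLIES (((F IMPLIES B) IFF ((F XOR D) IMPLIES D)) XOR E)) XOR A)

true

E IMPLIES C = false IMPLIES true = true
C OR (E IMPLIES C) = true OR true = true
F IFF E = true IFF false = false
E XOR (F IFF E) = false XOR false = false
(C OR (E IMPLIES C)) OR (E XOR (F IFF E)) = true OR false = true
D IFF F = false IFF true = false
A IFF D = true IFF false = false
(D IFF F) IMPLIES (A IFF D) = false IMPLIES false = true
NOT ((D IFF F) IMPLIES (A IFF D)) = NOT true = false
F IMPLIES B = true IMPLIES true = true
F XOR D = true XOR false = true
(F XOR D) IMPLIES D = true IMPLIES false = false
(F IMPLIES B) IFF ((F XOR D) IMPLIES D) = true IFF false = false
((F IMPLIES B) IFF ((F XOR D) IMPLIES D)) XOR E = false XOR false = false
NOT ((D IFF F) IMPLIES (A IFF D)) IMPLIES (((F IMPLIES B) IFF ((F XOR D) IMPLIES D)) XOR E) = false IMPLIES false = true
(NOT ((D IFF F) IMPLIES (A IFF D)) IMPLIES (((F IMPLIES B) IFF ((F XOR D) IMPLIES D)) XOR E)) XOR A = true XOR true = false
((C OR (E IMPLIES C)) OR (E XOR (F IFF E))) XOR ((NOT ((D IFF F) IMPLIES (A IFF D)) IMPLIES (((F IMPLIES B) IFF ((F XOR D) IMPLIES D)) XOR E)) XOR A) = true XOR false = true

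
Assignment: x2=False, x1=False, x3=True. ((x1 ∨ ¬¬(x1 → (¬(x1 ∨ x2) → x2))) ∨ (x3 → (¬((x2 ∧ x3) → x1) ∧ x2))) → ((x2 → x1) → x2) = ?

x1 ∨ x2 = False ∨ False = False
¬(x1 ∨ x2) = ¬False = True
¬(x1 ∨ x2) → x2 = True → False = False
x1 → (¬(x1 ∨ x2) → x2) = False → False = True
¬(x1 → (¬(x1 ∨ x2) → x2)) = ¬True = False
¬¬(x1 → (¬(x1 ∨ x2) → x2)) = ¬False = True
x1 ∨ ¬¬(x1 → (¬(x1 ∨ x2) → x2)) = False ∨ True = True
x2 ∧ x3 = False ∧ True = False
(x2 ∧ x3) → x1 = False → False = True
¬((x2 ∧ x3) → x1) = ¬True = False
¬((x2 ∧ x3) → x1) ∧ x2 = False ∧ False = False
x3 → (¬((x2 ∧ x3) → x1) ∧ x2) = True → False = False
(x1 ∨ ¬¬(x1 → (¬(x1 ∨ x2) → x2))) ∨ (x3 → (¬((x2 ∧ x3) → x1) ∧ x2)) = True ∨ False = True
x2 → x1 = False → False = True
(x2 → x1) → x2 = True → False = False
((x1 ∨ ¬¬(x1 → (¬(x1 ∨ x2) → x2))) ∨ (x3 → (¬((x2 ∧ x3) → x1) ∧ x2))) → ((x2 → x1) → x2) = True → False = False

False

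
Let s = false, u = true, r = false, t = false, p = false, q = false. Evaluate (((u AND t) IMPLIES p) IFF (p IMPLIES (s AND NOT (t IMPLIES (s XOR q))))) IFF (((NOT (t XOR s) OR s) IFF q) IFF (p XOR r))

u AND t = true AND false = false
(u AND t) IMPLIES p = false IMPLIES false = true
s XOR q = false XOR false = false
t IMPLIES (s XOR q) = false IMPLIES false = true
NOT (t IMPLIES (s XOR q)) = NOT true = false
s AND NOT (t IMPLIES (s XOR q)) = false AND false = false
p IMPLIES (s AND NOT (t IMPLIES (s XOR q))) = false IMPLIES false = true
((u AND t) IMPLIES p) IFF (p IMPLIES (s AND NOT (t IMPLIES (s XOR q)))) = true IFF true = true
t XOR s = false XOR false = false
NOT (t XOR s) = NOT false = true
NOT (t XOR s) OR s = true OR false = true
(NOT (t XOR s) OR s) IFF q = true IFF false = false
p XOR r = false XOR false = false
((NOT (t XOR s) OR s) IFF q) IFF (p XOR r) = false IFF false = true
(((u AND t) IMPLIES p) IFF (p IMPLIES (s AND NOT (t IMPLIES (s XOR q))))) IFF (((NOT (t XOR s) OR s) IFF q) IFF (p XOR r)) = true IFF true = true

true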